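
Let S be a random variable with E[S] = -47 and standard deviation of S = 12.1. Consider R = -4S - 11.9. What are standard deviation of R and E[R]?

standard deviation of R = 48.4, E[R] = 176.1

R = -4S - 11.9 is linear with a = -4, b = -11.9.
standard deviation of R = |a|·standard deviation of S = |-4|·12.1 = 48.4.
E[R] = a·E[S] + b = (-4)·(-47) + (-11.9) = 176.1.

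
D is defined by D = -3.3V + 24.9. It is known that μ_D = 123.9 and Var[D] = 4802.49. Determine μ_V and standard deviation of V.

μ_V = -30, standard deviation of V = 21

From D = -3.3V + 24.9: μ_D = a·μ_V + b, so μ_V = (μ_D − b)/a = (123.9 − 24.9)/(-3.3) = -30.
standard deviation of D = √4802.49 = 69.3.
standard deviation of D = |a|·standard deviation of V, so standard deviation of V = 69.3/|-3.3| = 21.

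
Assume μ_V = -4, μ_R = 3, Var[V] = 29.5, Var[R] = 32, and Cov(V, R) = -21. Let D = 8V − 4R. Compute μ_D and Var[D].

μ_D = -44, Var[D] = 3744

μ_D = 8·μ_V + (-4)·μ_R = 8·(-4) + (-4)·3 = -44.
Var[D] = a²·Var[V] + b²·Var[R] + 2ab·Cov(V, R) with a = 8, b = -4.
= 8²·29.5 + (-4)²·32 + 2·8·(-4)·(-21)
= 1888 + 512 + 1344 = 3744.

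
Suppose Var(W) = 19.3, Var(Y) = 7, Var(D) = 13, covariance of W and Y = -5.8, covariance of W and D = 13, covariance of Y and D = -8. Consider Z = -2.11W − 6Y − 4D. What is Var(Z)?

Var(Z) = a²·Var(W) + b²·Var(Y) + c²·Var(D) + 2ab·covariance of W and Y + 2ac·covariance of W and D + 2bc·covariance of Y and D, with a = -2.11, b = -6, c = -4.
= 85.92553 + 252 + 208 + (-146.856) + 219.44 + (-384)
= 234.50953.

Var(Z) = 234.50953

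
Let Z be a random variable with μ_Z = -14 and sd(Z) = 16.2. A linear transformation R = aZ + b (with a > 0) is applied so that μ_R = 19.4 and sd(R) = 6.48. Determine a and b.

a = 0.4, b = 25

sd(R) = a·sd(Z) (a > 0), so a = 6.48/16.2 = 0.4.
μ_R = a·μ_Z + b, so b = 19.4 − 0.4·(-14) = 25.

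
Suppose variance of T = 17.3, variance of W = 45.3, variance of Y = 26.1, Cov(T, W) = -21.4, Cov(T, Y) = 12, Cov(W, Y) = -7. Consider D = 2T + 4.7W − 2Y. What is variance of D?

variance of D = a²·variance of T + b²·variance of W + c²·variance of Y + 2ab·Cov(T, W) + 2ac·Cov(T, Y) + 2bc·Cov(W, Y), with a = 2, b = 4.7, c = -2.
= 69.2 + 1000.677 + 104.4 + (-402.32) + (-96) + 131.6
= 807.557.

variance of D = 807.557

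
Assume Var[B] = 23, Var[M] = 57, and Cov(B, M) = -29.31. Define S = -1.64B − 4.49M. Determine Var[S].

Var[S] = 779.332268

Var[S] = a²·Var[B] + b²·Var[M] + 2ab·Cov(B, M) with a = -1.64, b = -4.49.
= (-1.64)²·23 + (-4.49)²·57 + 2·(-1.64)·(-4.49)·(-29.31)
= 61.8608 + 1149.1257 + (-431.654232) = 779.332268.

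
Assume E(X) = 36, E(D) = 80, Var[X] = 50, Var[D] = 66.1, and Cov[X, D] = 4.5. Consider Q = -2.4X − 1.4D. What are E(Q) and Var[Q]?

E(Q) = (-2.4)·E(X) + (-1.4)·E(D) = (-2.4)·36 + (-1.4)·80 = -198.4.
Var[Q] = a²·Var[X] + b²·Var[D] + 2ab·Cov[X, D] with a = -2.4, b = -1.4.
= (-2.4)²·50 + (-1.4)²·66.1 + 2·(-2.4)·(-1.4)·4.5
= 288 + 129.556 + 30.24 = 447.796.

E(Q) = -198.4, Var[Q] = 447.796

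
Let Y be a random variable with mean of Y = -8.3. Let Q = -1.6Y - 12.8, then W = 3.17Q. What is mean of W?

mean of W = 1.5216

mean of Q = (-1.6)·(-8.3) + (-12.8) = 0.48.
mean of W = 3.17·0.48 = 1.5216.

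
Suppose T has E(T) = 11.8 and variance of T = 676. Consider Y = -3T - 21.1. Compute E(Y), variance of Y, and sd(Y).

E(Y) = -56.5, variance of Y = 6084, sd(Y) = 78

Y = -3T - 21.1 is linear with a = -3, b = -21.1.
E(Y) = a·E(T) + b = (-3)·11.8 + (-21.1) = -56.5.
variance of Y = a²·variance of T = (-3)²·676 = 6084 (the additive constant -21.1 does not affect variance).
sd(T) = √676 = 26.
sd(Y) = |a|·sd(T) = |-3|·26 = 78.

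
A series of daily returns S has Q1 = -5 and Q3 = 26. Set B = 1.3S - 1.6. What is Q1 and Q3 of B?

Q1(B) = -8.1, Q3(B) = 32.2

a = 1.3 > 0: Q1(B) = a·Q1(S)+b = -8.1, Q3(B) = a·Q3(S)+b = 32.2.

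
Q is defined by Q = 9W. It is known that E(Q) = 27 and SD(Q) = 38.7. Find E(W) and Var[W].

E(W) = 3, Var[W] = 18.49

From Q = 9W: E(Q) = a·E(W) + b, so E(W) = (E(Q) − b)/a = (27 − 0)/9 = 3.
Var[Q] = 38.7² = 1497.69.
Var[Q] = a²·Var[W], so Var[W] = 1497.69/9² = 18.49.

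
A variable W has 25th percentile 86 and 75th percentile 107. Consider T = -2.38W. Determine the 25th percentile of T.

25th percentile of T = -254.66

Since a = -2.38 < 0 the transformation is decreasing, reversing order: the 25th percentile of T corresponds to the 75th percentile of W.
So P_{25}(T) = a·P_{75}(W) + b = (-2.38)·107 = -254.66.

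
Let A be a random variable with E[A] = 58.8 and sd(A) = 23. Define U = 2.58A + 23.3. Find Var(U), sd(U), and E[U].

Var(U) = 3521.2356, sd(U) = 59.34, E[U] = 175.004

U = 2.58A + 23.3 is linear with a = 2.58, b = 23.3.
Var(A) = 23² = 529.
Var(U) = a²·Var(A) = 2.58²·529 = 3521.2356 (the additive constant 23.3 does not affect variance).
sd(U) = |a|·sd(A) = |2.58|·23 = 59.34.
E[U] = a·E[A] + b = 2.58·58.8 + 23.3 = 175.004.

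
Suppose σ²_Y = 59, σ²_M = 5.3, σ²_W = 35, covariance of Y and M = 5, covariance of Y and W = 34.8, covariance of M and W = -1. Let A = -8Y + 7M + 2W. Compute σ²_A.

σ²_A = 2474.1

σ²_A = a²·σ²_Y + b²·σ²_M + c²·σ²_W + 2ab·covariance of Y and M + 2ac·covariance of Y and W + 2bc·covariance of M and W, with a = -8, b = 7, c = 2.
= 3776 + 259.7 + 140 + (-560) + (-1113.6) + (-28)
= 2474.1.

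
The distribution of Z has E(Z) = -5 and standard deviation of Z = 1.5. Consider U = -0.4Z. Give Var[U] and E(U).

U = -0.4Z is linear with a = -0.4, b = 0.
Var[Z] = 1.5² = 2.25.
Var[U] = a²·Var[Z] = (-0.4)²·2.25 = 0.36.
E(U) = a·E(Z) + b = (-0.4)·(-5) = 2.

Var[U] = 0.36, E(U) = 2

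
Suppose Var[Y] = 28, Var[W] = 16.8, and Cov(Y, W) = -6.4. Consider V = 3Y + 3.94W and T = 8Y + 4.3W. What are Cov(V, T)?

Cov(V, T) = 672.3376

By bilinearity, Cov(V, T) = ac·Var[Y] + bd·Var[W] + (ad+bc)·Cov(Y, W), with a=3, b=3.94, c=8, d=4.3.
ac·Var[Y] = 3·8·28 = 672
bd·Var[W] = 3.94·4.3·16.8 = 284.6256
(ad+bc)·Cov(Y, W) = (44.42)·(-6.4) = -284.288
Cov(V, T) = 672 + 284.6256 + (-284.288) = 672.3376.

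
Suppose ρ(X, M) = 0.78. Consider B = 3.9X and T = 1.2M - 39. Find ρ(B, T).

Linear rescalings preserve correlation up to sign; here the slopes 3.9 and 1.2 have the same sign, so ρ(B, T) = ρ(X, M) = 0.78.

ρ(B, T) = 0.78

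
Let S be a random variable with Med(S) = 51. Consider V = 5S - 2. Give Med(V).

A linear map preserves order up to sign, so Med(V) = a·Med(S) + b = 5·51 + (-2) = 253.

Med(V) = 253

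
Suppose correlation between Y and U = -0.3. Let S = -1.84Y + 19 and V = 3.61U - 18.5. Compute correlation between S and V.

Linear rescalings preserve |correlation|; the slopes -1.84 and 3.61 have opposite signs, so the correlation flips sign: correlation between S and V = −correlation between Y and U = 0.3.

correlation between S and V = 0.3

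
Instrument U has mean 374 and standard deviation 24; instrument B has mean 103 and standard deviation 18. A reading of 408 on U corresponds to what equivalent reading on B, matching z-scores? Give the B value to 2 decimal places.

B = 128.50

z = (408 − 374)/24 ≈ 1.4167.
B = 103 + z·18 = 103 + (408 − 374)·18/24 = 128.50.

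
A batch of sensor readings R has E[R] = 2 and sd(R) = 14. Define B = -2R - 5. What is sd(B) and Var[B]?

B = -2R - 5 is linear with a = -2, b = -5.
sd(B) = |a|·sd(R) = |-2|·14 = 28.
Var[R] = 14² = 196.
Var[B] = a²·Var[R] = (-2)²·196 = 784 (the additive constant -5 does not affect variance).

sd(B) = 28, Var[B] = 784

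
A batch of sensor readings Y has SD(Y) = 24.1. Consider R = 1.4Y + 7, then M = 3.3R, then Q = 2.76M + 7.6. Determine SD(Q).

SD(R) = |1.4|·24.1 = 33.74.
SD(M) = |3.3|·33.74 = 111.342.
SD(Q) = |2.76|·111.342 = 307.30392.

SD(Q) = 307.30392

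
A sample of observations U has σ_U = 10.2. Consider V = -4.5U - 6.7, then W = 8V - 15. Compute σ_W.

σ_W = 367.2

σ_V = |-4.5|·10.2 = 45.9.
σ_W = |8|·45.9 = 367.2.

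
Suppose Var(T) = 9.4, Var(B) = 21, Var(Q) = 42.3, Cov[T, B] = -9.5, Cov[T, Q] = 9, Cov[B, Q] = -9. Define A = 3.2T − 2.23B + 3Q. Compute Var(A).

Var(A) = a²·Var(T) + b²·Var(B) + c²·Var(Q) + 2ab·Cov[T, B] + 2ac·Cov[T, Q] + 2bc·Cov[B, Q], with a = 3.2, b = -2.23, c = 3.
= 96.256 + 104.4309 + 380.7 + 135.584 + 172.8 + 120.42
= 1010.1909.

Var(A) = 1010.1909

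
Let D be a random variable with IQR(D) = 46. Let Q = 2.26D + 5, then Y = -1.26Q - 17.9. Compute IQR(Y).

IQR(Q) = |2.26|·46 = 103.96.
IQR(Y) = |-1.26|·103.96 = 130.9896.

IQR(Y) = 130.9896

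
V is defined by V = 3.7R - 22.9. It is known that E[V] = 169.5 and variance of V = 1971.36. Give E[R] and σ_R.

E[R] = 52, σ_R = 12

From V = 3.7R - 22.9: E[V] = a·E[R] + b, so E[R] = (E[V] − b)/a = (169.5 − (-22.9))/3.7 = 52.
σ_V = √1971.36 = 44.4.
σ_V = |a|·σ_R, so σ_R = 44.4/|3.7| = 12.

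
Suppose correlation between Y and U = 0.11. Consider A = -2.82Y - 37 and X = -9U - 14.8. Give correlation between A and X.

Linear rescalings preserve correlation up to sign; here the slopes -2.82 and -9 have the same sign, so correlation between A and X = correlation between Y and U = 0.11.

correlation between A and X = 0.11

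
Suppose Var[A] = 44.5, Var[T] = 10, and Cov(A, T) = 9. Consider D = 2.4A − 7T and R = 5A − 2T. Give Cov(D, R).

By bilinearity, Cov(D, R) = ac·Var[A] + bd·Var[T] + (ad+bc)·Cov(A, T), with a=2.4, b=-7, c=5, d=-2.
ac·Var[A] = 2.4·5·44.5 = 534
bd·Var[T] = (-7)·(-2)·10 = 140
(ad+bc)·Cov(A, T) = (-39.8)·9 = -358.2
Cov(D, R) = 534 + 140 + (-358.2) = 315.8.

Cov(D, R) = 315.8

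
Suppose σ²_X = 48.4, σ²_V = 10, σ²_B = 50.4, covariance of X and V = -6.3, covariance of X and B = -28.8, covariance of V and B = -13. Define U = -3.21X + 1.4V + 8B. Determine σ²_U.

σ²_U = a²·σ²_X + b²·σ²_V + c²·σ²_B + 2ab·covariance of X and V + 2ac·covariance of X and B + 2bc·covariance of V and B, with a = -3.21, b = 1.4, c = 8.
= 498.71844 + 19.6 + 3225.6 + 56.6244 + 1479.168 + (-291.2)
= 4988.51084.

σ²_U = 4988.51084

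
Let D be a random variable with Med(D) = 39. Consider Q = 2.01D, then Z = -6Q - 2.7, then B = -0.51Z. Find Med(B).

Med(Q) = 2.01·39 = 78.39.
Med(Z) = (-6)·78.39 + (-2.7) = -473.04.
Med(B) = (-0.51)·(-473.04) = 241.2504.

Med(B) = 241.2504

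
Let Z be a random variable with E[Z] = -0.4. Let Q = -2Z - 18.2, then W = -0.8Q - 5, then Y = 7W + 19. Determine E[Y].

E[Y] = 81.44

E[Q] = (-2)·(-0.4) + (-18.2) = -17.4.
E[W] = (-0.8)·(-17.4) + (-5) = 8.92.
E[Y] = 7·8.92 + 19 = 81.44.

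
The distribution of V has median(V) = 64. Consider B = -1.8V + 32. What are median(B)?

median(B) = -83.2

A linear map preserves order up to sign, so median(B) = a·median(V) + b = (-1.8)·64 + 32 = -83.2.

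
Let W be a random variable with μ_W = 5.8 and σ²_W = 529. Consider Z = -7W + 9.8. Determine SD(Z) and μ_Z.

SD(Z) = 161, μ_Z = -30.8

Z = -7W + 9.8 is linear with a = -7, b = 9.8.
SD(W) = √529 = 23.
SD(Z) = |a|·SD(W) = |-7|·23 = 161.
μ_Z = a·μ_W + b = (-7)·5.8 + 9.8 = -30.8.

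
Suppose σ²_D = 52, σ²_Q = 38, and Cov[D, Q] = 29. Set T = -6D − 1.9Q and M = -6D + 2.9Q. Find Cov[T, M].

Cov[T, M] = 1488.62

By bilinearity, Cov[T, M] = ac·σ²_D + bd·σ²_Q + (ad+bc)·Cov[D, Q], with a=-6, b=-1.9, c=-6, d=2.9.
ac·σ²_D = (-6)·(-6)·52 = 1872
bd·σ²_Q = (-1.9)·2.9·38 = -209.38
(ad+bc)·Cov[D, Q] = (-6)·29 = -174
Cov[T, M] = 1872 + (-209.38) + (-174) = 1488.62.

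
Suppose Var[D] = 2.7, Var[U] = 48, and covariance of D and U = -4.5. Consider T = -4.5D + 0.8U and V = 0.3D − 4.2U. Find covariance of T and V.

By bilinearity, covariance of T and V = ac·Var[D] + bd·Var[U] + (ad+bc)·covariance of D and U, with a=-4.5, b=0.8, c=0.3, d=-4.2.
ac·Var[D] = (-4.5)·0.3·2.7 = -3.645
bd·Var[U] = 0.8·(-4.2)·48 = -161.28
(ad+bc)·covariance of D and U = (19.14)·(-4.5) = -86.13
covariance of T and V = -3.645 + (-161.28) + (-86.13) = -251.055.

covariance of T and V = -251.055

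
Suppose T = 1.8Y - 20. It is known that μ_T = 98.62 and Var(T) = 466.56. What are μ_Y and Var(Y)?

μ_Y = 65.9, Var(Y) = 144

From T = 1.8Y - 20: μ_T = a·μ_Y + b, so μ_Y = (μ_T − b)/a = (98.62 − (-20))/1.8 = 65.9.
Var(T) = a²·Var(Y), so Var(Y) = 466.56/1.8² = 144.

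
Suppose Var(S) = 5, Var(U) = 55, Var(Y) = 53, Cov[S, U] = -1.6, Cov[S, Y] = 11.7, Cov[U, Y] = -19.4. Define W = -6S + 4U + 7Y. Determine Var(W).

Var(W) = 1664.6

Var(W) = a²·Var(S) + b²·Var(U) + c²·Var(Y) + 2ab·Cov[S, U] + 2ac·Cov[S, Y] + 2bc·Cov[U, Y], with a = -6, b = 4, c = 7.
= 180 + 880 + 2597 + 76.8 + (-982.8) + (-1086.4)
= 1664.6.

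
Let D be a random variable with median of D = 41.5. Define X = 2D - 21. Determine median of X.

median of X = 62

A linear map preserves order up to sign, so median of X = a·median of D + b = 2·41.5 + (-21) = 62.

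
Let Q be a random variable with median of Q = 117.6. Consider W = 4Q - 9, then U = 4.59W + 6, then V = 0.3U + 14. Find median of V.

median of V = 651.1478

median of W = 4·117.6 + (-9) = 461.4.
median of U = 4.59·461.4 + 6 = 2123.826.
median of V = 0.3·2123.826 + 14 = 651.1478.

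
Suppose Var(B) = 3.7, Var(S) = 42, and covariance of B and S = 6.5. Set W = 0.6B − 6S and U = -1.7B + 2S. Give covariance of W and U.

By bilinearity, covariance of W and U = ac·Var(B) + bd·Var(S) + (ad+bc)·covariance of B and S, with a=0.6, b=-6, c=-1.7, d=2.
ac·Var(B) = 0.6·(-1.7)·3.7 = -3.774
bd·Var(S) = (-6)·2·42 = -504
(ad+bc)·covariance of B and S = (11.4)·6.5 = 74.1
covariance of W and U = -3.774 + (-504) + 74.1 = -433.674.

covariance of W and U = -433.674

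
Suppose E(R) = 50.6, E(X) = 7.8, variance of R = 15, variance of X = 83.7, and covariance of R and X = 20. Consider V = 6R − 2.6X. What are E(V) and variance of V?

E(V) = 283.32, variance of V = 481.812

E(V) = 6·E(R) + (-2.6)·E(X) = 6·50.6 + (-2.6)·7.8 = 283.32.
variance of V = a²·variance of R + b²·variance of X + 2ab·covariance of R and X with a = 6, b = -2.6.
= 6²·15 + (-2.6)²·83.7 + 2·6·(-2.6)·20
= 540 + 565.812 + (-624) = 481.812.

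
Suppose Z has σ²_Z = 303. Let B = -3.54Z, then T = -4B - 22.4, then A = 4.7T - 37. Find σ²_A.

σ²_B = (-3.54)²·303 = 3797.0748.
σ²_T = (-4)²·3797.0748 = 60753.1968.
σ²_A = 4.7²·60753.1968 = 1342038.117312.

σ²_A = 1342038.117312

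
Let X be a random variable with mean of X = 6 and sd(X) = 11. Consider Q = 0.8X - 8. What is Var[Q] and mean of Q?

Q = 0.8X - 8 is linear with a = 0.8, b = -8.
Var[X] = 11² = 121.
Var[Q] = a²·Var[X] = 0.8²·121 = 77.44 (the additive constant -8 does not affect variance).
mean of Q = a·mean of X + b = 0.8·6 + (-8) = -3.2.

Var[Q] = 77.44, mean of Q = -3.2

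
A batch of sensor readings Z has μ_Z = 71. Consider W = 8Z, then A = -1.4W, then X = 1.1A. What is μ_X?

μ_X = -874.72

μ_W = 8·71 = 568.
μ_A = (-1.4)·568 = -795.2.
μ_X = 1.1·(-795.2) = -874.72.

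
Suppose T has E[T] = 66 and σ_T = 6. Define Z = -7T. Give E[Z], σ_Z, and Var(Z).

Z = -7T is linear with a = -7, b = 0.
E[Z] = a·E[T] + b = (-7)·66 = -462.
σ_Z = |a|·σ_T = |-7|·6 = 42.
Var(T) = 6² = 36.
Var(Z) = a²·Var(T) = (-7)²·36 = 1764.

E[Z] = -462, σ_Z = 42, Var(Z) = 1764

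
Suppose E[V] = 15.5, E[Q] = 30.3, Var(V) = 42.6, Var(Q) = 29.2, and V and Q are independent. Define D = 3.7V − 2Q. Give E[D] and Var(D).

E[D] = -3.25, Var(D) = 699.994

E[D] = 3.7·E[V] + (-2)·E[Q] = 3.7·15.5 + (-2)·30.3 = -3.25.
Var(D) = a²·Var(V) + b²·Var(Q) + 2ab·Cov(V, Q) with a = 3.7, b = -2.
Independence gives Cov(V, Q) = 0.
= 3.7²·42.6 + (-2)²·29.2 + 2·3.7·(-2)·0
= 583.194 + 116.8 + 0 = 699.994.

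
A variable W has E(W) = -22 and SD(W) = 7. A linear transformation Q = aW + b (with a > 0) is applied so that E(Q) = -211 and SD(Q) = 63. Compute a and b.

a = 9, b = -13

SD(Q) = a·SD(W) (a > 0), so a = 63/7 = 9.
E(Q) = a·E(W) + b, so b = -211 − 9·(-22) = -13.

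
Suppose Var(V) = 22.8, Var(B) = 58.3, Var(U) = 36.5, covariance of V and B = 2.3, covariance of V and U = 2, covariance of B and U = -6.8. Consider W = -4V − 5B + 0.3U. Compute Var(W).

Var(W) = a²·Var(V) + b²·Var(B) + c²·Var(U) + 2ab·covariance of V and B + 2ac·covariance of V and U + 2bc·covariance of B and U, with a = -4, b = -5, c = 0.3.
= 364.8 + 1457.5 + 3.285 + 92 + (-4.8) + 20.4
= 1933.185.

Var(W) = 1933.185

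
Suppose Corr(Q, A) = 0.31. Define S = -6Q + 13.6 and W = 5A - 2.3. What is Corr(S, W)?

Corr(S, W) = -0.31

Linear rescalings preserve |correlation|; the slopes -6 and 5 have opposite signs, so the correlation flips sign: Corr(S, W) = −Corr(Q, A) = -0.31.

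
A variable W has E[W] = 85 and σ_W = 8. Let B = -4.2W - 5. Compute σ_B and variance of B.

σ_B = 33.6, variance of B = 1128.96

B = -4.2W - 5 is linear with a = -4.2, b = -5.
σ_B = |a|·σ_W = |-4.2|·8 = 33.6.
variance of W = 8² = 64.
variance of B = a²·variance of W = (-4.2)²·64 = 1128.96 (the additive constant -5 does not affect variance).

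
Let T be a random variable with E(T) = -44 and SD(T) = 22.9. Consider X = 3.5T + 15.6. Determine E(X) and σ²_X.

X = 3.5T + 15.6 is linear with a = 3.5, b = 15.6.
E(X) = a·E(T) + b = 3.5·(-44) + 15.6 = -138.4.
σ²_T = 22.9² = 524.41.
σ²_X = a²·σ²_T = 3.5²·524.41 = 6424.0225 (the additive constant 15.6 does not affect variance).

E(X) = -138.4, σ²_X = 6424.0225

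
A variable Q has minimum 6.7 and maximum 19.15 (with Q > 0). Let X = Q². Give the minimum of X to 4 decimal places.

min(X) = 44.89

Q² is increasing on this domain, so min(X) comes from min(Q) = 6.7: min(X) = square(6.7) = 44.89.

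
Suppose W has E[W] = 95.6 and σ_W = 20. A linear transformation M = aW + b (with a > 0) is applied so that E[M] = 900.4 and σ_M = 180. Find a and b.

σ_M = a·σ_W (a > 0), so a = 180/20 = 9.
E[M] = a·E[W] + b, so b = 900.4 − 9·95.6 = 40.

a = 9, b = 40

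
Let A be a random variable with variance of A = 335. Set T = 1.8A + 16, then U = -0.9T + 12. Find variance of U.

variance of T = 1.8²·335 = 1085.4.
variance of U = (-0.9)²·1085.4 = 879.174.

variance of U = 879.174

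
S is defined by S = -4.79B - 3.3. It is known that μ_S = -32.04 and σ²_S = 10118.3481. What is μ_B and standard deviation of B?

From S = -4.79B - 3.3: μ_S = a·μ_B + b, so μ_B = (μ_S − b)/a = (-32.04 − (-3.3))/(-4.79) = 6.
standard deviation of S = √10118.3481 = 100.59.
standard deviation of S = |a|·standard deviation of B, so standard deviation of B = 100.59/|-4.79| = 21.

μ_B = 6, standard deviation of B = 21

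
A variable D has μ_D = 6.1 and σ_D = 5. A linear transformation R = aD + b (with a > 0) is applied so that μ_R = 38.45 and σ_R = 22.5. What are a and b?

a = 4.5, b = 11

σ_R = a·σ_D (a > 0), so a = 22.5/5 = 4.5.
μ_R = a·μ_D + b, so b = 38.45 − 4.5·6.1 = 11.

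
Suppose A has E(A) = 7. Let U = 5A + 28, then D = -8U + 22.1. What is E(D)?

E(U) = 5·7 + 28 = 63.
E(D) = (-8)·63 + 22.1 = -481.9.

E(D) = -481.9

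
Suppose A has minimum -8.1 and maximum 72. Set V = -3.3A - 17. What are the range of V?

Range(V) = 264.33

Range of A = 72 − (-8.1) = 80.1.
Range(V) = |a|·Range(A) = |-3.3|·80.1 = 264.33.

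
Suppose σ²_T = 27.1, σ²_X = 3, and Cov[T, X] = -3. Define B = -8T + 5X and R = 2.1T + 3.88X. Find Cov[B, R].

Cov[B, R] = -335.46

By bilinearity, Cov[B, R] = ac·σ²_T + bd·σ²_X + (ad+bc)·Cov[T, X], with a=-8, b=5, c=2.1, d=3.88.
ac·σ²_T = (-8)·2.1·27.1 = -455.28
bd·σ²_X = 5·3.88·3 = 58.2
(ad+bc)·Cov[T, X] = (-20.54)·(-3) = 61.62
Cov[B, R] = -455.28 + 58.2 + 61.62 = -335.46.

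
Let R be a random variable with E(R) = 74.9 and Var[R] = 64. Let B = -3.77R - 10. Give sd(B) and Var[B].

sd(B) = 30.16, Var[B] = 909.6256

B = -3.77R - 10 is linear with a = -3.77, b = -10.
sd(R) = √64 = 8.
sd(B) = |a|·sd(R) = |-3.77|·8 = 30.16.
Var[B] = a²·Var[R] = (-3.77)²·64 = 909.6256 (the additive constant -10 does not affect variance).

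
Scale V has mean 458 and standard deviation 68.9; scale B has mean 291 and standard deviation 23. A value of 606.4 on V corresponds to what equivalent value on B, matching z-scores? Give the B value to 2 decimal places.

B = 340.54

z = (606.4 − 458)/68.9 ≈ 2.1538.
B = 291 + z·23 = 291 + (606.4 − 458)·23/68.9 ≈ 340.54.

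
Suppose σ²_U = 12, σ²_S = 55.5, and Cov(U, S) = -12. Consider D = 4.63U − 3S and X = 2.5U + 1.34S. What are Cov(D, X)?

By bilinearity, Cov(D, X) = ac·σ²_U + bd·σ²_S + (ad+bc)·Cov(U, S), with a=4.63, b=-3, c=2.5, d=1.34.
ac·σ²_U = 4.63·2.5·12 = 138.9
bd·σ²_S = (-3)·1.34·55.5 = -223.11
(ad+bc)·Cov(U, S) = (-1.2958)·(-12) = 15.5496
Cov(D, X) = 138.9 + (-223.11) + 15.5496 = -68.6604.

Cov(D, X) = -68.6604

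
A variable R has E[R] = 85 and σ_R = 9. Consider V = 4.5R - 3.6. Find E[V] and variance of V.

E[V] = 378.9, variance of V = 1640.25

V = 4.5R - 3.6 is linear with a = 4.5, b = -3.6.
E[V] = a·E[R] + b = 4.5·85 + (-3.6) = 378.9.
variance of R = 9² = 81.
variance of V = a²·variance of R = 4.5²·81 = 1640.25 (the additive constant -3.6 does not affect variance).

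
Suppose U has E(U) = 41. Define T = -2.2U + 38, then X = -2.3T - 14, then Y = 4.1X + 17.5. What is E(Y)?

E(Y) = 452.346

E(T) = (-2.2)·41 + 38 = -52.2.
E(X) = (-2.3)·(-52.2) + (-14) = 106.06.
E(Y) = 4.1·106.06 + 17.5 = 452.346.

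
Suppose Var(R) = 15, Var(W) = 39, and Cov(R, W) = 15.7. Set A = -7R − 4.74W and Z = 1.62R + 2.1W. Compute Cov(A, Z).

By bilinearity, Cov(A, Z) = ac·Var(R) + bd·Var(W) + (ad+bc)·Cov(R, W), with a=-7, b=-4.74, c=1.62, d=2.1.
ac·Var(R) = (-7)·1.62·15 = -170.1
bd·Var(W) = (-4.74)·2.1·39 = -388.206
(ad+bc)·Cov(R, W) = (-22.3788)·15.7 = -351.34716
Cov(A, Z) = -170.1 + (-388.206) + (-351.34716) = -909.65316.

Cov(A, Z) = -909.65316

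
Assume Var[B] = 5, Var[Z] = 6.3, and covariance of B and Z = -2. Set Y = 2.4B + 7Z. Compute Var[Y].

Var[Y] = 270.3

Var[Y] = a²·Var[B] + b²·Var[Z] + 2ab·covariance of B and Z with a = 2.4, b = 7.
= 2.4²·5 + 7²·6.3 + 2·2.4·7·(-2)
= 28.8 + 308.7 + (-67.2) = 270.3.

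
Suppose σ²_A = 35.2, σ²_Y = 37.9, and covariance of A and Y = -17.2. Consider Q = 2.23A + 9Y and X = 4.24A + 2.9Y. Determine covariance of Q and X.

By bilinearity, covariance of Q and X = ac·σ²_A + bd·σ²_Y + (ad+bc)·covariance of A and Y, with a=2.23, b=9, c=4.24, d=2.9.
ac·σ²_A = 2.23·4.24·35.2 = 332.82304
bd·σ²_Y = 9·2.9·37.9 = 989.19
(ad+bc)·covariance of A and Y = (44.627)·(-17.2) = -767.5844
covariance of Q and X = 332.82304 + 989.19 + (-767.5844) = 554.42864.

covariance of Q and X = 554.42864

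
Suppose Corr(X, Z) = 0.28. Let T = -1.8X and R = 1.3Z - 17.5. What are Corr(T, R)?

Linear rescalings preserve |correlation|; the slopes -1.8 and 1.3 have opposite signs, so the correlation flips sign: Corr(T, R) = −Corr(X, Z) = -0.28.

Corr(T, R) = -0.28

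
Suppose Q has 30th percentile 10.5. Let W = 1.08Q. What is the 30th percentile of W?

Since a = 1.08 > 0 the transformation is increasing, so the 30th percentile of W = a·(P_{30} of Q) + b = 1.08·10.5 = 11.34.

30th percentile of W = 11.34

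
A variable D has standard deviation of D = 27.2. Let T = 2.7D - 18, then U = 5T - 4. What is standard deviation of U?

standard deviation of T = |2.7|·27.2 = 73.44.
standard deviation of U = |5|·73.44 = 367.2.

standard deviation of U = 367.2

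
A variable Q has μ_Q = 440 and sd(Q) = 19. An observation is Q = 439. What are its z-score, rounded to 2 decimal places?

z = -0.05

z = (Q − μ_Q) / sd(Q) = (439 − 440) / 19 ≈ -0.05.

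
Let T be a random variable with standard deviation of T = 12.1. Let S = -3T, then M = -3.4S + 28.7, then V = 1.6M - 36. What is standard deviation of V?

standard deviation of V = 197.472

standard deviation of S = |-3|·12.1 = 36.3.
standard deviation of M = |-3.4|·36.3 = 123.42.
standard deviation of V = |1.6|·123.42 = 197.472.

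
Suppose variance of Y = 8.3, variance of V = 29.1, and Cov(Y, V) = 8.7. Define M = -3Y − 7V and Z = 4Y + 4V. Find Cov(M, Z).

Cov(M, Z) = -1262.4

By bilinearity, Cov(M, Z) = ac·variance of Y + bd·variance of V + (ad+bc)·Cov(Y, V), with a=-3, b=-7, c=4, d=4.
ac·variance of Y = (-3)·4·8.3 = -99.6
bd·variance of V = (-7)·4·29.1 = -814.8
(ad+bc)·Cov(Y, V) = (-40)·8.7 = -348
Cov(M, Z) = -99.6 + (-814.8) + (-348) = -1262.4.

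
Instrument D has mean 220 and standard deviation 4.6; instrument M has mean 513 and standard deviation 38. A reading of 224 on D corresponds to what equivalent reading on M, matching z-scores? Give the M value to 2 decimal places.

z = (224 − 220)/4.6 ≈ 0.8696.
M = 513 + z·38 = 513 + (224 − 220)·38/4.6 ≈ 546.04.

M = 546.04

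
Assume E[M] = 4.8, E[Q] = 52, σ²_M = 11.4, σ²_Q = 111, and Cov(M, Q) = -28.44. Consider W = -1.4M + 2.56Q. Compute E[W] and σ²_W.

E[W] = 126.4, σ²_W = 953.65152

E[W] = (-1.4)·E[M] + 2.56·E[Q] = (-1.4)·4.8 + 2.56·52 = 126.4.
σ²_W = a²·σ²_M + b²·σ²_Q + 2ab·Cov(M, Q) with a = -1.4, b = 2.56.
= (-1.4)²·11.4 + 2.56²·111 + 2·(-1.4)·2.56·(-28.44)
= 22.344 + 727.4496 + 203.85792 = 953.65152.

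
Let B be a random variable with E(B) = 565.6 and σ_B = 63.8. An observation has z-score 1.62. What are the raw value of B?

B = 668.956

B = E(B) + z·σ_B = 565.6 + 1.62·63.8 = 668.956.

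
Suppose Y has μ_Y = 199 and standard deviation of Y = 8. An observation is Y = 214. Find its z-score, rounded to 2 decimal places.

z = 1.88

z = (Y − μ_Y) / standard deviation of Y = (214 − 199) / 8 ≈ 1.88.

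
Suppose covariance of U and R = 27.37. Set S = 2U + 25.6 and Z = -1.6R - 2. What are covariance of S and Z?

covariance of S and Z = a·c·covariance of U and R = 2·(-1.6)·27.37 = -87.584. Additive constants drop out.

covariance of S and Z = -87.584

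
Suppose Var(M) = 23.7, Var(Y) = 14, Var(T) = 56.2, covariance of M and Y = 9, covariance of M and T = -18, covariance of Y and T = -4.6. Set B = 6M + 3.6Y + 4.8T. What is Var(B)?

Var(B) = 1522.512

Var(B) = a²·Var(M) + b²·Var(Y) + c²·Var(T) + 2ab·covariance of M and Y + 2ac·covariance of M and T + 2bc·covariance of Y and T, with a = 6, b = 3.6, c = 4.8.
= 853.2 + 181.44 + 1294.848 + 388.8 + (-1036.8) + (-158.976)
= 1522.512.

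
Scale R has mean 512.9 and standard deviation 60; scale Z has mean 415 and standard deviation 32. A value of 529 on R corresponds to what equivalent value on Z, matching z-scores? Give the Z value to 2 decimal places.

z = (529 − 512.9)/60 ≈ 0.2683.
Z = 415 + z·32 = 415 + (529 − 512.9)·32/60 ≈ 423.59.

Z = 423.59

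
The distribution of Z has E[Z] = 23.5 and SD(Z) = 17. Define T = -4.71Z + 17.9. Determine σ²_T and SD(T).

σ²_T = 6411.2049, SD(T) = 80.07

T = -4.71Z + 17.9 is linear with a = -4.71, b = 17.9.
σ²_Z = 17² = 289.
σ²_T = a²·σ²_Z = (-4.71)²·289 = 6411.2049 (the additive constant 17.9 does not affect variance).
SD(T) = |a|·SD(Z) = |-4.71|·17 = 80.07.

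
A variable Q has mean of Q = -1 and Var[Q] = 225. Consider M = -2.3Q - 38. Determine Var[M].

M = -2.3Q - 38 is linear with a = -2.3, b = -38.
Var[M] = a²·Var[Q] = (-2.3)²·225 = 1190.25 (the additive constant -38 does not affect variance).

Var[M] = 1190.25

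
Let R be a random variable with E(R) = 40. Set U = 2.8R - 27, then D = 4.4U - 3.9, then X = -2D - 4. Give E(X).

E(X) = -744.2

E(U) = 2.8·40 + (-27) = 85.
E(D) = 4.4·85 + (-3.9) = 370.1.
E(X) = (-2)·370.1 + (-4) = -744.2.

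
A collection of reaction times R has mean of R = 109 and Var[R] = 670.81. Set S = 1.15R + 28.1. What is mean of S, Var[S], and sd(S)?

S = 1.15R + 28.1 is linear with a = 1.15, b = 28.1.
mean of S = a·mean of R + b = 1.15·109 + 28.1 = 153.45.
Var[S] = a²·Var[R] = 1.15²·670.81 = 887.146225 (the additive constant 28.1 does not affect variance).
sd(R) = √670.81 = 25.9.
sd(S) = |a|·sd(R) = |1.15|·25.9 = 29.785.

mean of S = 153.45, Var[S] = 887.146225, sd(S) = 29.785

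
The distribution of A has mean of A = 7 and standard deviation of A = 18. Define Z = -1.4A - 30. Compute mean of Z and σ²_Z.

mean of Z = -39.8, σ²_Z = 635.04

Z = -1.4A - 30 is linear with a = -1.4, b = -30.
mean of Z = a·mean of A + b = (-1.4)·7 + (-30) = -39.8.
σ²_A = 18² = 324.
σ²_Z = a²·σ²_A = (-1.4)²·324 = 635.04 (the additive constant -30 does not affect variance).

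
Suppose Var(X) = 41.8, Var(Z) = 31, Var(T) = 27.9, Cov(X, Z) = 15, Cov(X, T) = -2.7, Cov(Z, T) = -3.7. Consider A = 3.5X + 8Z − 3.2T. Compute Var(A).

Var(A) = a²·Var(X) + b²·Var(Z) + c²·Var(T) + 2ab·Cov(X, Z) + 2ac·Cov(X, T) + 2bc·Cov(Z, T), with a = 3.5, b = 8, c = -3.2.
= 512.05 + 1984 + 285.696 + 840 + 60.48 + 189.44
= 3871.666.

Var(A) = 3871.666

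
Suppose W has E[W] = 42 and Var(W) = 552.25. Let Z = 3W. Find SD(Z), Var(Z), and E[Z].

SD(Z) = 70.5, Var(Z) = 4970.25, E[Z] = 126

Z = 3W is linear with a = 3, b = 0.
SD(W) = √552.25 = 23.5.
SD(Z) = |a|·SD(W) = |3|·23.5 = 70.5.
Var(Z) = a²·Var(W) = 3²·552.25 = 4970.25.
E[Z] = a·E[W] + b = 3·42 = 126.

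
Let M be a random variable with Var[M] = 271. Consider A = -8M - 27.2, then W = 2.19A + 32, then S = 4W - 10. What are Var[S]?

Var[S] = 1330936.9344

Var[A] = (-8)²·271 = 17344.
Var[W] = 2.19²·17344 = 83183.5584.
Var[S] = 4²·83183.5584 = 1330936.9344.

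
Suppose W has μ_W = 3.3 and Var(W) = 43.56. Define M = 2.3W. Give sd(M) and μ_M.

sd(M) = 15.18, μ_M = 7.59

M = 2.3W is linear with a = 2.3, b = 0.
sd(W) = √43.56 = 6.6.
sd(M) = |a|·sd(W) = |2.3|·6.6 = 15.18.
μ_M = a·μ_W + b = 2.3·3.3 = 7.59.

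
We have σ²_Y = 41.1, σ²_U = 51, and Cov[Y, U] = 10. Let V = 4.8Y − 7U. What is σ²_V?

σ²_V = 2773.944

σ²_V = a²·σ²_Y + b²·σ²_U + 2ab·Cov[Y, U] with a = 4.8, b = -7.
= 4.8²·41.1 + (-7)²·51 + 2·4.8·(-7)·10
= 946.944 + 2499 + (-672) = 2773.944.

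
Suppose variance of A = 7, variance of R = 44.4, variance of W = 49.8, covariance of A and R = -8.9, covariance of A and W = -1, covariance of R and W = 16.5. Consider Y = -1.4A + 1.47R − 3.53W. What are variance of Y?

variance of Y = 585.72488

variance of Y = a²·variance of A + b²·variance of R + c²·variance of W + 2ab·covariance of A and R + 2ac·covariance of A and W + 2bc·covariance of R and W, with a = -1.4, b = 1.47, c = -3.53.
= 13.72 + 95.94396 + 620.55282 + 36.6324 + (-9.884) + (-171.2403)
= 585.72488.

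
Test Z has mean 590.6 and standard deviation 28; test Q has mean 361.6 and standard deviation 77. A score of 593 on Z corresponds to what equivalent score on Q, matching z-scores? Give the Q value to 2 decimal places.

z = (593 − 590.6)/28 ≈ 0.0857.
Q = 361.6 + z·77 = 361.6 + (593 − 590.6)·77/28 = 368.20.

Q = 368.20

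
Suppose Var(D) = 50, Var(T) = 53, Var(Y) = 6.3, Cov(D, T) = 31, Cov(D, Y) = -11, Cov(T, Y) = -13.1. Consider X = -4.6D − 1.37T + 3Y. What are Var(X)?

Var(X) = a²·Var(D) + b²·Var(T) + c²·Var(Y) + 2ab·Cov(D, T) + 2ac·Cov(D, Y) + 2bc·Cov(T, Y), with a = -4.6, b = -1.37, c = 3.
= 1058 + 99.4757 + 56.7 + 390.724 + 303.6 + 107.682
= 2016.1817.

Var(X) = 2016.1817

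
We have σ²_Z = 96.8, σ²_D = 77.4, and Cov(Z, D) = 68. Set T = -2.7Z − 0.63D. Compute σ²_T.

σ²_T = a²·σ²_Z + b²·σ²_D + 2ab·Cov(Z, D) with a = -2.7, b = -0.63.
= (-2.7)²·96.8 + (-0.63)²·77.4 + 2·(-2.7)·(-0.63)·68
= 705.672 + 30.72006 + 231.336 = 967.72806.

σ²_T = 967.72806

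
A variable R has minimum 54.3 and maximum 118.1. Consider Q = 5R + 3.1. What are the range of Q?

Range of R = 118.1 − 54.3 = 63.8.
Range(Q) = |a|·Range(R) = |5|·63.8 = 319.

Range(Q) = 319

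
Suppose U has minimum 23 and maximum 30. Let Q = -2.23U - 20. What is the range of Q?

Range of U = 30 − 23 = 7.
Range(Q) = |a|·Range(U) = |-2.23|·7 = 15.61.

Range(Q) = 15.61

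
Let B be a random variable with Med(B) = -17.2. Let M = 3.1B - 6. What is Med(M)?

Med(M) = -59.32

A linear map preserves order up to sign, so Med(M) = a·Med(B) + b = 3.1·(-17.2) + (-6) = -59.32.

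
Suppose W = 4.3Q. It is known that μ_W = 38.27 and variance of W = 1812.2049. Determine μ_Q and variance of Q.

From W = 4.3Q: μ_W = a·μ_Q + b, so μ_Q = (μ_W − b)/a = (38.27 − 0)/4.3 = 8.9.
variance of W = a²·variance of Q, so variance of Q = 1812.2049/4.3² = 98.01.

μ_Q = 8.9, variance of Q = 98.01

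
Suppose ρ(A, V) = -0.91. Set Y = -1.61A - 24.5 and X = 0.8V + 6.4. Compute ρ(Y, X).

Linear rescalings preserve |correlation|; the slopes -1.61 and 0.8 have opposite signs, so the correlation flips sign: ρ(Y, X) = −ρ(A, V) = 0.91.

ρ(Y, X) = 0.91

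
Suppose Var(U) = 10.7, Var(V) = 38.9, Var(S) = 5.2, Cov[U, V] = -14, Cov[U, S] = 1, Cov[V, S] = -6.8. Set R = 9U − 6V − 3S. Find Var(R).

Var(R) = 3527.1

Var(R) = a²·Var(U) + b²·Var(V) + c²·Var(S) + 2ab·Cov[U, V] + 2ac·Cov[U, S] + 2bc·Cov[V, S], with a = 9, b = -6, c = -3.
= 866.7 + 1400.4 + 46.8 + 1512 + (-54) + (-244.8)
= 3527.1.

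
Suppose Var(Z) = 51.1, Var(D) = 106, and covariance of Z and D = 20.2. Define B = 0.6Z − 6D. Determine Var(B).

Var(B) = a²·Var(Z) + b²·Var(D) + 2ab·covariance of Z and D with a = 0.6, b = -6.
= 0.6²·51.1 + (-6)²·106 + 2·0.6·(-6)·20.2
= 18.396 + 3816 + (-145.44) = 3688.956.

Var(B) = 3688.956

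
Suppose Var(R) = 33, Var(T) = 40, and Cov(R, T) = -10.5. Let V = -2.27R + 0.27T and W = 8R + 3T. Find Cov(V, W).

Cov(V, W) = -518.055

By bilinearity, Cov(V, W) = ac·Var(R) + bd·Var(T) + (ad+bc)·Cov(R, T), with a=-2.27, b=0.27, c=8, d=3.
ac·Var(R) = (-2.27)·8·33 = -599.28
bd·Var(T) = 0.27·3·40 = 32.4
(ad+bc)·Cov(R, T) = (-4.65)·(-10.5) = 48.825
Cov(V, W) = -599.28 + 32.4 + 48.825 = -518.055.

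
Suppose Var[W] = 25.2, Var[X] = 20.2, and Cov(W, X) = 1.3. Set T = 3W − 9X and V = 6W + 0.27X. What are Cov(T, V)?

Cov(T, V) = 335.367

By bilinearity, Cov(T, V) = ac·Var[W] + bd·Var[X] + (ad+bc)·Cov(W, X), with a=3, b=-9, c=6, d=0.27.
ac·Var[W] = 3·6·25.2 = 453.6
bd·Var[X] = (-9)·0.27·20.2 = -49.086
(ad+bc)·Cov(W, X) = (-53.19)·1.3 = -69.147
Cov(T, V) = 453.6 + (-49.086) + (-69.147) = 335.367.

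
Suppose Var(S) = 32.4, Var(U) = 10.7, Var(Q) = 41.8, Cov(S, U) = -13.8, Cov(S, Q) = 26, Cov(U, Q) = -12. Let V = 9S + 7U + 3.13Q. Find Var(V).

Var(V) = a²·Var(S) + b²·Var(U) + c²·Var(Q) + 2ab·Cov(S, U) + 2ac·Cov(S, Q) + 2bc·Cov(U, Q), with a = 9, b = 7, c = 3.13.
= 2624.4 + 524.3 + 409.51042 + (-1738.8) + 1464.84 + (-525.84)
= 2758.41042.

Var(V) = 2758.41042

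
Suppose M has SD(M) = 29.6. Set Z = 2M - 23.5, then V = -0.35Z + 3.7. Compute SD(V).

SD(Z) = |2|·29.6 = 59.2.
SD(V) = |-0.35|·59.2 = 20.72.

SD(V) = 20.72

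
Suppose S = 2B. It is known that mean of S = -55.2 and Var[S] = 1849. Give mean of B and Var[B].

mean of B = -27.6, Var[B] = 462.25

From S = 2B: mean of S = a·mean of B + b, so mean of B = (mean of S − b)/a = (-55.2 − 0)/2 = -27.6.
Var[S] = a²·Var[B], so Var[B] = 1849/2² = 462.25.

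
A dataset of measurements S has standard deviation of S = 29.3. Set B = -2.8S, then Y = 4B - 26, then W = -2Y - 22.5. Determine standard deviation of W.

standard deviation of B = |-2.8|·29.3 = 82.04.
standard deviation of Y = |4|·82.04 = 328.16.
standard deviation of W = |-2|·328.16 = 656.32.

standard deviation of W = 656.32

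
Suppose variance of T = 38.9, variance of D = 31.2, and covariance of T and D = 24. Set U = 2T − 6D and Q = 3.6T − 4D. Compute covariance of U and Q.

By bilinearity, covariance of U and Q = ac·variance of T + bd·variance of D + (ad+bc)·covariance of T and D, with a=2, b=-6, c=3.6, d=-4.
ac·variance of T = 2·3.6·38.9 = 280.08
bd·variance of D = (-6)·(-4)·31.2 = 748.8
(ad+bc)·covariance of T and D = (-29.6)·24 = -710.4
covariance of U and Q = 280.08 + 748.8 + (-710.4) = 318.48.

covariance of U and Q = 318.48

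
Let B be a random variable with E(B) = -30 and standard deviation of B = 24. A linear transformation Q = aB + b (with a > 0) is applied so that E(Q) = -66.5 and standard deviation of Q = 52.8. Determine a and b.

standard deviation of Q = a·standard deviation of B (a > 0), so a = 52.8/24 = 2.2.
E(Q) = a·E(B) + b, so b = -66.5 − 2.2·(-30) = -0.5.

a = 2.2, b = -0.5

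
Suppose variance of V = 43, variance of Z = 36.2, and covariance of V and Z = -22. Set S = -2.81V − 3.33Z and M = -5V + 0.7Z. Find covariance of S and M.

By bilinearity, covariance of S and M = ac·variance of V + bd·variance of Z + (ad+bc)·covariance of V and Z, with a=-2.81, b=-3.33, c=-5, d=0.7.
ac·variance of V = (-2.81)·(-5)·43 = 604.15
bd·variance of Z = (-3.33)·0.7·36.2 = -84.3822
(ad+bc)·covariance of V and Z = (14.683)·(-22) = -323.026
covariance of S and M = 604.15 + (-84.3822) + (-323.026) = 196.7418.

covariance of S and M = 196.7418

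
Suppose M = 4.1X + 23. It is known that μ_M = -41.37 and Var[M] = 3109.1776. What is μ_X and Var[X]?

μ_X = -15.7, Var[X] = 184.96

From M = 4.1X + 23: μ_M = a·μ_X + b, so μ_X = (μ_M − b)/a = (-41.37 − 23)/4.1 = -15.7.
Var[M] = a²·Var[X], so Var[X] = 3109.1776/4.1² = 184.96.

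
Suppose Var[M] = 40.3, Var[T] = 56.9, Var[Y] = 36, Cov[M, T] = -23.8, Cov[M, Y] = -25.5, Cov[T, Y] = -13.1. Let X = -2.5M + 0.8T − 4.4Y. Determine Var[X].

Var[X] = a²·Var[M] + b²·Var[T] + c²·Var[Y] + 2ab·Cov[M, T] + 2ac·Cov[M, Y] + 2bc·Cov[T, Y], with a = -2.5, b = 0.8, c = -4.4.
= 251.875 + 36.416 + 696.96 + 95.2 + (-561) + 92.224
= 611.675.

Var[X] = 611.675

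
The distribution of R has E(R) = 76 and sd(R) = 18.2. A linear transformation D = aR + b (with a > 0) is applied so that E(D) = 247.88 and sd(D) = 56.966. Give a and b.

a = 3.13, b = 10

sd(D) = a·sd(R) (a > 0), so a = 56.966/18.2 = 3.13.
E(D) = a·E(R) + b, so b = 247.88 − 3.13·76 = 10.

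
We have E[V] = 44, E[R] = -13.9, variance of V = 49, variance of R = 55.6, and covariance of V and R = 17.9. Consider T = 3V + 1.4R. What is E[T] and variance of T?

E[T] = 112.54, variance of T = 700.336

E[T] = 3·E[V] + 1.4·E[R] = 3·44 + 1.4·(-13.9) = 112.54.
variance of T = a²·variance of V + b²·variance of R + 2ab·covariance of V and R with a = 3, b = 1.4.
= 3²·49 + 1.4²·55.6 + 2·3·1.4·17.9
= 441 + 108.976 + 150.36 = 700.336.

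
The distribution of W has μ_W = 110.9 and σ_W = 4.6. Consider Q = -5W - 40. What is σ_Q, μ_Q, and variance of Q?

Q = -5W - 40 is linear with a = -5, b = -40.
σ_Q = |a|·σ_W = |-5|·4.6 = 23.
μ_Q = a·μ_W + b = (-5)·110.9 + (-40) = -594.5.
variance of W = 4.6² = 21.16.
variance of Q = a²·variance of W = (-5)²·21.16 = 529 (the additive constant -40 does not affect variance).

σ_Q = 23, μ_Q = -594.5, variance of Q = 529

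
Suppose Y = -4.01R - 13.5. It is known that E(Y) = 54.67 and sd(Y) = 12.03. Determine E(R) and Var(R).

From Y = -4.01R - 13.5: E(Y) = a·E(R) + b, so E(R) = (E(Y) − b)/a = (54.67 − (-13.5))/(-4.01) = -17.
Var(Y) = 12.03² = 144.7209.
Var(Y) = a²·Var(R), so Var(R) = 144.7209/(-4.01)² = 9.

E(R) = -17, Var(R) = 9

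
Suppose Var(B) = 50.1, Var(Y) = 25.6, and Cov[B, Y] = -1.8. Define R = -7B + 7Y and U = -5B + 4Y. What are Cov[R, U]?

Cov[R, U] = 2583.7

By bilinearity, Cov[R, U] = ac·Var(B) + bd·Var(Y) + (ad+bc)·Cov[B, Y], with a=-7, b=7, c=-5, d=4.
ac·Var(B) = (-7)·(-5)·50.1 = 1753.5
bd·Var(Y) = 7·4·25.6 = 716.8
(ad+bc)·Cov[B, Y] = (-63)·(-1.8) = 113.4
Cov[R, U] = 1753.5 + 716.8 + 113.4 = 2583.7.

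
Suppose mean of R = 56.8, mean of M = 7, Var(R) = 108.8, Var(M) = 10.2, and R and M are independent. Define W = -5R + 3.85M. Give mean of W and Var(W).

mean of W = (-5)·mean of R + 3.85·mean of M = (-5)·56.8 + 3.85·7 = -257.05.
Var(W) = a²·Var(R) + b²·Var(M) + 2ab·covariance of R and M with a = -5, b = 3.85.
Independence gives covariance of R and M = 0.
= (-5)²·108.8 + 3.85²·10.2 + 2·(-5)·3.85·0
= 2720 + 151.1895 + 0 = 2871.1895.

mean of W = -257.05, Var(W) = 2871.1895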